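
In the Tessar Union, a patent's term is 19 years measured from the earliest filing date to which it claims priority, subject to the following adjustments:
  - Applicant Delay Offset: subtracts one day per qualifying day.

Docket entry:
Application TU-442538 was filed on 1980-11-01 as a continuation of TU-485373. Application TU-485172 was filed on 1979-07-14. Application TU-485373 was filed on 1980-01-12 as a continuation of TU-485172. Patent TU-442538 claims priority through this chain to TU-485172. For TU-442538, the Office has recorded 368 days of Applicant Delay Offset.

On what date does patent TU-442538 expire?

July 11, 1997

Earliest priority filing: 14 July 1979.
Base term: 14 July 1979 + 19 years → 14 July 1998.
Applicant Delay Offset: −368 days → 11 July 1997.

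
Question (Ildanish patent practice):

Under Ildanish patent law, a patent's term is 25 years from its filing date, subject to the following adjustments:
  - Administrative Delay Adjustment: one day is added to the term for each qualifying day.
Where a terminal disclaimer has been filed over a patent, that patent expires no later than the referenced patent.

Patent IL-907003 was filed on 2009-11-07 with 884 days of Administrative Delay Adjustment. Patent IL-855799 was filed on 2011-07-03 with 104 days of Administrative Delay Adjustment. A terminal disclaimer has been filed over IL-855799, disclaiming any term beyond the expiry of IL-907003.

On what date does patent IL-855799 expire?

Natural term of IL-855799:
  Base: filing + 25 years → 3 July 2036.
  Administrative Delay Adjustment: +104 days → 15 October 2036.
Expiry of referenced patent IL-907003:
  Base: filing + 25 years → 7 November 2034.
  Administrative Delay Adjustment: +884 days → 9 April 2037.
Terminal disclaimer: IL-855799 expires on the earlier of 15 October 2036 and 9 April 2037.

October 15, 2036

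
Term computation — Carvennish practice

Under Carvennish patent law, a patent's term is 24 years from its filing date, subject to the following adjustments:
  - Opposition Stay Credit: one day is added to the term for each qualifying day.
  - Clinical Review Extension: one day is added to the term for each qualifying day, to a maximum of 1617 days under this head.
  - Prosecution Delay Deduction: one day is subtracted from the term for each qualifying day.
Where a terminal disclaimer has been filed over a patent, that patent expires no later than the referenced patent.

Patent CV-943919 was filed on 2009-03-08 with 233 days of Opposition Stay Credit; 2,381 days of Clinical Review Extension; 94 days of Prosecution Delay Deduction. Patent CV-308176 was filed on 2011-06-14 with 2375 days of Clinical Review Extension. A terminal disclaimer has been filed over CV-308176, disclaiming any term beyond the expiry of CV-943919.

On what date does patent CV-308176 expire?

Natural term of CV-308176:
  Base: filing + 24 years → 14 June 2035.
  Clinical Review Extension: 2375 days claimed exceeds the 1617-day cap, so +1617 days → 17 November 2039.
Expiry of referenced patent CV-943919:
  Base: filing + 24 years → 8 March 2033.
  Opposition Stay Credit: +233 days → 27 October 2033.
  Clinical Review Extension: 2381 days claimed exceeds the 1617-day cap, so +1617 days → 1 April 2038.
  Prosecution Delay Deduction: −94 days → 28 December 2037.
Terminal disclaimer: CV-308176 expires on the earlier of 17 November 2039 and 28 December 2037.

December 28, 2037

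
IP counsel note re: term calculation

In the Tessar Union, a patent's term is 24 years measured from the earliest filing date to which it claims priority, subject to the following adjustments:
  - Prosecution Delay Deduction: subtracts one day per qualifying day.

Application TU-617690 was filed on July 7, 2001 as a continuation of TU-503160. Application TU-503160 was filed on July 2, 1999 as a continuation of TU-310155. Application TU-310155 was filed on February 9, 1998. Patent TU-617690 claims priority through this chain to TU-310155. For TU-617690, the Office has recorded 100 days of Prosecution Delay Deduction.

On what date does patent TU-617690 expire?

Earliest priority filing: 9 February 1998.
Base term: 9 February 1998 + 24 years → 9 February 2022.
Prosecution Delay Deduction: −100 days → 1 November 2021.

November 1, 2021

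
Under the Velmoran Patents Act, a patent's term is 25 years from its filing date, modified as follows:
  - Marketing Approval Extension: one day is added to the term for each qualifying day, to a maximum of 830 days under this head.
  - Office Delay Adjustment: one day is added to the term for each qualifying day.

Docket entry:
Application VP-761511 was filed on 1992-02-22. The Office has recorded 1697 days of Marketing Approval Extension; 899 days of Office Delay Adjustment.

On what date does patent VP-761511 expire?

November 17, 2021

Base term: filing date + 25 years → 22 February 2017.
Marketing Approval Extension: 1697 days claimed exceeds the 830-day cap, so +830 days → 2 June 2019.
Office Delay Adjustment: +899 days → 17 November 2021.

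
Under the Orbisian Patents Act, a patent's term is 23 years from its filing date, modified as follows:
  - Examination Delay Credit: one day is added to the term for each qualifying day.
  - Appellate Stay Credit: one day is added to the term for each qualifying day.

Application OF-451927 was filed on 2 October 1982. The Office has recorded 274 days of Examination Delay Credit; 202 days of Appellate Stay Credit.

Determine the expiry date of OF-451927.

Base term: filing date + 23 years → 2 October 2005.
Examination Delay Credit: +274 days → 3 July 2006.
Appellate Stay Credit: +202 days → 21 January 2007.

January 21, 2007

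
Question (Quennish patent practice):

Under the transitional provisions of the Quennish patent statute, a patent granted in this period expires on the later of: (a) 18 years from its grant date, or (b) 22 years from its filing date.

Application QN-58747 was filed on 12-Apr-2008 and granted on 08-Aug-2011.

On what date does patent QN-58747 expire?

2030-04-12

(a) grant + 18 years → 8 August 2029.
(b) filing + 22 years → 12 April 2030.
Later of the two: 12 April 2030.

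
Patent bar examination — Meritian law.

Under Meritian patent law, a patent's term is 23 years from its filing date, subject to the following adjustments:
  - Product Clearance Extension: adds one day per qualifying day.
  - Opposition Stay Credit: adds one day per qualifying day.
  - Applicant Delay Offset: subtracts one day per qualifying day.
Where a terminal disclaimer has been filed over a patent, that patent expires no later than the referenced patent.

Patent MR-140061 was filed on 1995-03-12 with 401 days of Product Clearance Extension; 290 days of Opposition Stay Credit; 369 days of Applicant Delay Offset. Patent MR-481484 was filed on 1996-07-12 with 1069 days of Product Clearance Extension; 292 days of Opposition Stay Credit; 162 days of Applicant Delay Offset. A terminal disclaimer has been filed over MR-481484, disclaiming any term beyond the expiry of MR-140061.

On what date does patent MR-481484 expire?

Natural term of MR-481484:
  Base: filing + 23 years → 12 July 2019.
  Product Clearance Extension: +1069 days → 15 June 2022.
  Opposition Stay Credit: +292 days → 3 April 2023.
  Applicant Delay Offset: −162 days → 23 October 2022.
Expiry of referenced patent MR-140061:
  Base: filing + 23 years → 12 March 2018.
  Product Clearance Extension: +401 days → 17 April 2019.
  Opposition Stay Credit: +290 days → 1 February 2020.
  Applicant Delay Offset: −369 days → 28 January 2019.
Terminal disclaimer: MR-481484 expires on the earlier of 23 October 2022 and 28 January 2019.

2019-01-28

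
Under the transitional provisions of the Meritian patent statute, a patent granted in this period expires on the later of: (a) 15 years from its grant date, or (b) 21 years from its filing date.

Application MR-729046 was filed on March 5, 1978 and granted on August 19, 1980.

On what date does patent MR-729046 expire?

1999-03-05

(a) grant + 15 years → 19 August 1995.
(b) filing + 21 years → 5 March 1999.
Later of the two: 5 March 1999.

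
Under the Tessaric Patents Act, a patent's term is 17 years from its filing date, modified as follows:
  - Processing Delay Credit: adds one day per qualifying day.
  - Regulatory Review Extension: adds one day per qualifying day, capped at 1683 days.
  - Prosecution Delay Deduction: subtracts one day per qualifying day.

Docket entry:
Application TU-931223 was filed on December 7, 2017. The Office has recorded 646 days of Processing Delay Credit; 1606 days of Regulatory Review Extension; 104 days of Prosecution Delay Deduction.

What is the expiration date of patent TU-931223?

Base term: filing date + 17 years → 7 December 2034.
Processing Delay Credit: +646 days → 13 September 2036.
Regulatory Review Extension: 1606 days (within the 1683-day cap) → +1606 days → 5 February 2041.
Prosecution Delay Deduction: −104 days → 24 October 2040.

October 24, 2040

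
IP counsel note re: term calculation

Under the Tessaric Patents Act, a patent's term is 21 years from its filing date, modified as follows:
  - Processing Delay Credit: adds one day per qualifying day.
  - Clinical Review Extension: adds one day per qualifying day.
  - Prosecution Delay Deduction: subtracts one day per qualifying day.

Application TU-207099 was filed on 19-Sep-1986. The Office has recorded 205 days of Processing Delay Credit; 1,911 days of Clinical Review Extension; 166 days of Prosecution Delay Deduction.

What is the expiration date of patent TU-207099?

Base term: filing date + 21 years → 19 September 2007.
Processing Delay Credit: +205 days → 11 April 2008.
Clinical Review Extension: +1911 days → 5 July 2013.
Prosecution Delay Deduction: −166 days → 20 January 2013.

2013-01-20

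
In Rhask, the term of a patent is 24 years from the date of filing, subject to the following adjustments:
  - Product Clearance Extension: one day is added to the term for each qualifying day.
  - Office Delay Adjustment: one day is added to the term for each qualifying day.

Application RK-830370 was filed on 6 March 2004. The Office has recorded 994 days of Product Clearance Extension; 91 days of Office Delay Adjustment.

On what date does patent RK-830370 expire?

Base term: filing date + 24 years → 6 March 2028.
Product Clearance Extension: +994 days → 25 November 2030.
Office Delay Adjustment: +91 days → 24 February 2031.

2031-02-24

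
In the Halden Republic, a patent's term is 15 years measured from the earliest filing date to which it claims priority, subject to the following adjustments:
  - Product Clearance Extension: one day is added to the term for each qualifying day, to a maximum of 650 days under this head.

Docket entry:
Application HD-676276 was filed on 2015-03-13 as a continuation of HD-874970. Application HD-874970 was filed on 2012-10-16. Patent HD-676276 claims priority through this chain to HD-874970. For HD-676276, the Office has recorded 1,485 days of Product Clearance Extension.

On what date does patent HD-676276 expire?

Earliest priority filing: 16 October 2012.
Base term: 16 October 2012 + 15 years → 16 October 2027.
Product Clearance Extension: 1485 days claimed exceeds the 650-day cap, so +650 days → 27 July 2029.

2029-07-27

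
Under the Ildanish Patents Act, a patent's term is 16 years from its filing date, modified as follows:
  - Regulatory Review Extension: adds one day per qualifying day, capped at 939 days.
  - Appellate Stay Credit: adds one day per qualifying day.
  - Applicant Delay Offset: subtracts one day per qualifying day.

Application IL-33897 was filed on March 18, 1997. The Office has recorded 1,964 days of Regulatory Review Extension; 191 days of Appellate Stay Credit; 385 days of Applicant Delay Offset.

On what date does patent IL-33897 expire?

Base term: filing date + 16 years → 18 March 2013.
Regulatory Review Extension: 1964 days claimed exceeds the 939-day cap, so +939 days → 13 October 2015.
Appellate Stay Credit: +191 days → 21 April 2016.
Applicant Delay Offset: −385 days → 2 April 2015.

April 2, 2015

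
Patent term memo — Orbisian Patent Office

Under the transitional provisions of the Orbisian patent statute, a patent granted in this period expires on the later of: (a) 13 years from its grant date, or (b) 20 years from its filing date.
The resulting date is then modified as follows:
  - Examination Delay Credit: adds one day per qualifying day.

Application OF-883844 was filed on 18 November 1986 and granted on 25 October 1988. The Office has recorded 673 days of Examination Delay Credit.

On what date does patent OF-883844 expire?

September 21, 2008

(a) grant + 13 years → 25 October 2001.
(b) filing + 20 years → 18 November 2006.
Later of the two: 18 November 2006.
Examination Delay Credit: +673 days → 21 September 2008.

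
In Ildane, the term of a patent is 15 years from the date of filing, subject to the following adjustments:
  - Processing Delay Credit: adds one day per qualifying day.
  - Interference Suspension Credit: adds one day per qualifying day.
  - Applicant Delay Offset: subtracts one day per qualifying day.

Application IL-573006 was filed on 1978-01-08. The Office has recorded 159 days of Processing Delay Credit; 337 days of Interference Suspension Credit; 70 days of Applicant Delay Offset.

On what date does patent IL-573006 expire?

Base term: filing date + 15 years → 8 January 1993.
Processing Delay Credit: +159 days → 16 June 1993.
Interference Suspension Credit: +337 days → 19 May 1994.
Applicant Delay Offset: −70 days → 10 March 1994.

1994-03-10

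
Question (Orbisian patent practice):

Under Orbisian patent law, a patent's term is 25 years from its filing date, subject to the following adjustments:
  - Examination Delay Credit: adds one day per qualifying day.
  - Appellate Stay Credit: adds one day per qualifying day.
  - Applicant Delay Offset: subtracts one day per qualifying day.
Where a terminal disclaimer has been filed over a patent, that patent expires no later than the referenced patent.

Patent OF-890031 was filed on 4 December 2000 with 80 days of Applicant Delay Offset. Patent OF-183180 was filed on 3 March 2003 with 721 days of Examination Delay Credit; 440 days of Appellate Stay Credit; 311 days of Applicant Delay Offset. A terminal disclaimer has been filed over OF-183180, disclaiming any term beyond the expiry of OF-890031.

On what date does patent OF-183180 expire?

Natural term of OF-183180:
  Base: filing + 25 years → 3 March 2028.
  Examination Delay Credit: +721 days → 22 February 2030.
  Appellate Stay Credit: +440 days → 8 May 2031.
  Applicant Delay Offset: −311 days → 1 July 2030.
Expiry of referenced patent OF-890031:
  Base: filing + 25 years → 4 December 2025.
  Applicant Delay Offset: −80 days → 15 September 2025.
Terminal disclaimer: OF-183180 expires on the earlier of 1 July 2030 and 15 September 2025.

2025-09-15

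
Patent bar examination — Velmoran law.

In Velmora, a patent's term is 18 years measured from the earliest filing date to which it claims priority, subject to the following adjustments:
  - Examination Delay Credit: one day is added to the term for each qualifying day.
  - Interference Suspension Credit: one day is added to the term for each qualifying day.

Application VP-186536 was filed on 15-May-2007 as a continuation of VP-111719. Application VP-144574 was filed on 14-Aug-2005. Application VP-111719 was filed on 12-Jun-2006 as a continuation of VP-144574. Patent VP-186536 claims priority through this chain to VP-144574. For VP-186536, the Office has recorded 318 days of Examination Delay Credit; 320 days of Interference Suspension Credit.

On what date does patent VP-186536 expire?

Earliest priority filing: 14 August 2005.
Base term: 14 August 2005 + 18 years → 14 August 2023.
Examination Delay Credit: +318 days → 27 June 2024.
Interference Suspension Credit: +320 days → 13 May 2025.

May 13, 2025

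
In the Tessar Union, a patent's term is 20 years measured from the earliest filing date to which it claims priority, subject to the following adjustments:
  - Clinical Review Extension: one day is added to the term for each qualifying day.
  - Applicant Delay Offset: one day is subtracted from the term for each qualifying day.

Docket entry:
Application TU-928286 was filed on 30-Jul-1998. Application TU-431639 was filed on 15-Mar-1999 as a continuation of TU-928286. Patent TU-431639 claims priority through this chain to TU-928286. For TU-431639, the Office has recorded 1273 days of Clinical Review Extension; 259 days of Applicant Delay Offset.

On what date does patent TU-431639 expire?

Earliest priority filing: 30 July 1998.
Base term: 30 July 1998 + 20 years → 30 July 2018.
Clinical Review Extension: +1273 days → 23 January 2022.
Applicant Delay Offset: −259 days → 9 May 2021.

2021-05-09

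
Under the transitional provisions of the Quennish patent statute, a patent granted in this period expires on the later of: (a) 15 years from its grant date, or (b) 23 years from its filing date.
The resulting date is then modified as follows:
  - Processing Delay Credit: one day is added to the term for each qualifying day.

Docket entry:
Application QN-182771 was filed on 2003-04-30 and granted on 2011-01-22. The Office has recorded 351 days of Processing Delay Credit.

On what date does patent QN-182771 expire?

2027-04-16

(a) grant + 15 years → 22 January 2026.
(b) filing + 23 years → 30 April 2026.
Later of the two: 30 April 2026.
Processing Delay Credit: +351 days → 16 April 2027.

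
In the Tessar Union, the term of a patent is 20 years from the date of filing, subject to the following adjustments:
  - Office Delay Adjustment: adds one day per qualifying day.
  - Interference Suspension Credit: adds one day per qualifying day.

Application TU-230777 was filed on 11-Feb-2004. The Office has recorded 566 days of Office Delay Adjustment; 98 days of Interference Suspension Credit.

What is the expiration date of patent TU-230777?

Base term: filing date + 20 years → 11 February 2024.
Office Delay Adjustment: +566 days → 30 August 2025.
Interference Suspension Credit: +98 days → 6 December 2025.

2025-12-06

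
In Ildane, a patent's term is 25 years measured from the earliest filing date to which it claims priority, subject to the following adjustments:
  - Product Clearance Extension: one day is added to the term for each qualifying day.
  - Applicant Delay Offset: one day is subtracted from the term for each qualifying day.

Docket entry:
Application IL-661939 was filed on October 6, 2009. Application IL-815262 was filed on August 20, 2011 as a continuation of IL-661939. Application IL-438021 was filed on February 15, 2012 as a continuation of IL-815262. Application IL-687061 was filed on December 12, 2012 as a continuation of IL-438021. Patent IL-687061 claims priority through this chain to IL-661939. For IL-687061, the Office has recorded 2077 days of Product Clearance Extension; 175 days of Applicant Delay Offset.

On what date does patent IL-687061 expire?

December 21, 2039

Earliest priority filing: 6 October 2009.
Base term: 6 October 2009 + 25 years → 6 October 2034.
Product Clearance Extension: +2077 days → 13 June 2040.
Applicant Delay Offset: −175 days → 21 December 2039.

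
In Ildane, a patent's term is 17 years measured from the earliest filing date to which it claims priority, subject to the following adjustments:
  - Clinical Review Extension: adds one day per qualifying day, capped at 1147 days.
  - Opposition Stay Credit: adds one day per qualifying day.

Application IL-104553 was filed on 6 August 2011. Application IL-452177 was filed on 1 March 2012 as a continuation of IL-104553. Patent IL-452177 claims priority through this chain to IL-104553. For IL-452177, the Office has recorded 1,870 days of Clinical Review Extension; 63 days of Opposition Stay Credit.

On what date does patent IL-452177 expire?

Earliest priority filing: 6 August 2011.
Base term: 6 August 2011 + 17 years → 6 August 2028.
Clinical Review Extension: 1870 days claimed exceeds the 1147-day cap, so +1147 days → 27 September 2031.
Opposition Stay Credit: +63 days → 29 November 2031.

2031-11-29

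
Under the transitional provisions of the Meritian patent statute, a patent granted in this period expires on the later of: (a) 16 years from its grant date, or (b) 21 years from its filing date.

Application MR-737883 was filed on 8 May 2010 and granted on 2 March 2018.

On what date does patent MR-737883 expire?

March 2, 2034

(a) grant + 16 years → 2 March 2034.
(b) filing + 21 years → 8 May 2031.
Later of the two: 2 March 2034.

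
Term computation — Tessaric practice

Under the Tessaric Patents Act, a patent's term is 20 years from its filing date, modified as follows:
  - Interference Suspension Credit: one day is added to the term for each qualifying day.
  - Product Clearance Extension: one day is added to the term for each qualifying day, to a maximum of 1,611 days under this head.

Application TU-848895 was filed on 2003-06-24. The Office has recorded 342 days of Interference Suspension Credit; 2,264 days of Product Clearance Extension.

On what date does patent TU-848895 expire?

Base term: filing date + 20 years → 24 June 2023.
Interference Suspension Credit: +342 days → 31 May 2024.
Product Clearance Extension: 2264 days claimed exceeds the 1611-day cap, so +1611 days → 28 October 2028.

2028-10-28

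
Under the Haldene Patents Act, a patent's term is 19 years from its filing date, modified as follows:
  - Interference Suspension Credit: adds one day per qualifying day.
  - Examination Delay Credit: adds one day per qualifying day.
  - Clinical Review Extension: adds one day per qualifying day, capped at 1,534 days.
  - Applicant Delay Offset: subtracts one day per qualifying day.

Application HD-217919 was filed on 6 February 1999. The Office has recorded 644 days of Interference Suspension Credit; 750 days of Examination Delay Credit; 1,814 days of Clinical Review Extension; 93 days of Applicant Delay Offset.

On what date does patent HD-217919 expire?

November 11, 2025

Base term: filing date + 19 years → 6 February 2018.
Interference Suspension Credit: +644 days → 12 November 2019.
Examination Delay Credit: +750 days → 1 December 2021.
Clinical Review Extension: 1814 days claimed exceeds the 1534-day cap, so +1534 days → 12 February 2026.
Applicant Delay Offset: −93 days → 11 November 2025.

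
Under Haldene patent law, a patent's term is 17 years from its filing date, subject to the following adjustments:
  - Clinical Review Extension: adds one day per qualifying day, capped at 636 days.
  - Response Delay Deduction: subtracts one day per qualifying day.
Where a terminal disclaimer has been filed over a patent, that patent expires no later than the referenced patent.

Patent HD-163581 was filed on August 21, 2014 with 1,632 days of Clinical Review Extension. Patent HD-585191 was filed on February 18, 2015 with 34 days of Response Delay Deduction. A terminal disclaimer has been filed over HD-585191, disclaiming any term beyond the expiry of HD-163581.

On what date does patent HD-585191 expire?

January 15, 2032

Natural term of HD-585191:
  Base: filing + 17 years → 18 February 2032.
  Response Delay Deduction: −34 days → 15 January 2032.
Expiry of referenced patent HD-163581:
  Base: filing + 17 years → 21 August 2031.
  Clinical Review Extension: 1632 days claimed exceeds the 636-day cap, so +636 days → 18 May 2033.
Terminal disclaimer: HD-585191 expires on the earlier of 15 January 2032 and 18 May 2033.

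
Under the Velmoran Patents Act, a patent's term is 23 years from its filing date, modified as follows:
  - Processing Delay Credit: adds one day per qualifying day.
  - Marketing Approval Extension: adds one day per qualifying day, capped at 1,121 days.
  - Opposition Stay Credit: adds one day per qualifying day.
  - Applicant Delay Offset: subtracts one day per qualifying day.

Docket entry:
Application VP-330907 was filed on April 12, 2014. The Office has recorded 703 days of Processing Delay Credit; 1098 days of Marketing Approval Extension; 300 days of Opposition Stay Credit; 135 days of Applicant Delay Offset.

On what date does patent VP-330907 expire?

August 30, 2042

Base term: filing date + 23 years → 12 April 2037.
Processing Delay Credit: +703 days → 16 March 2039.
Marketing Approval Extension: 1098 days (within the 1121-day cap) → +1098 days → 18 March 2042.
Opposition Stay Credit: +300 days → 12 January 2043.
Applicant Delay Offset: −135 days → 30 August 2042.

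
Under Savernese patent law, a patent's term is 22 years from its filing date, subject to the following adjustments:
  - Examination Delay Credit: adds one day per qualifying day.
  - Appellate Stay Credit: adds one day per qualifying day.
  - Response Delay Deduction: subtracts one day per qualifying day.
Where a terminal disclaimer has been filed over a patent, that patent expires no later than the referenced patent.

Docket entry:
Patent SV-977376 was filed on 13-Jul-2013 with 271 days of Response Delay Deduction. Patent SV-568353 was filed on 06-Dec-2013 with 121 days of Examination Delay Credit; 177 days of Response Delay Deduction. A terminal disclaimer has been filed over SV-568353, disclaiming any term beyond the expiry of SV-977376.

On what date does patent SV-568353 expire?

2034-10-15

Natural term of SV-568353:
  Base: filing + 22 years → 6 December 2035.
  Examination Delay Credit: +121 days → 5 April 2036.
  Response Delay Deduction: −177 days → 11 October 2035.
Expiry of referenced patent SV-977376:
  Base: filing + 22 years → 13 July 2035.
  Response Delay Deduction: −271 days → 15 October 2034.
Terminal disclaimer: SV-568353 expires on the earlier of 11 October 2035 and 15 October 2034.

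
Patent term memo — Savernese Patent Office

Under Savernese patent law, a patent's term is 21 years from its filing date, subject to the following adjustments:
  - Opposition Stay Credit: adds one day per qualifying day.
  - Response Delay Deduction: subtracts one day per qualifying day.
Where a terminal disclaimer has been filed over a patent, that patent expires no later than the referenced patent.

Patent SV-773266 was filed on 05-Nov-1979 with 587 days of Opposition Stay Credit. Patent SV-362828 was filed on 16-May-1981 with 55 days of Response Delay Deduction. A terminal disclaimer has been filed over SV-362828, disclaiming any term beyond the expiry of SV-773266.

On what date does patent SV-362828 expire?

Natural term of SV-362828:
  Base: filing + 21 years → 16 May 2002.
  Response Delay Deduction: −55 days → 22 March 2002.
Expiry of referenced patent SV-773266:
  Base: filing + 21 years → 5 November 2000.
  Opposition Stay Credit: +587 days → 15 June 2002.
Terminal disclaimer: SV-362828 expires on the earlier of 22 March 2002 and 15 June 2002.

2002-03-22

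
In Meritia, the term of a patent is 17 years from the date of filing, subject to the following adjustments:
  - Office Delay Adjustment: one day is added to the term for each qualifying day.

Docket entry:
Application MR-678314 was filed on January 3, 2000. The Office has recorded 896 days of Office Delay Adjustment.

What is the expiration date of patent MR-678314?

June 18, 2019

Base term: filing date + 17 years → 3 January 2017.
Office Delay Adjustment: +896 days → 18 June 2019.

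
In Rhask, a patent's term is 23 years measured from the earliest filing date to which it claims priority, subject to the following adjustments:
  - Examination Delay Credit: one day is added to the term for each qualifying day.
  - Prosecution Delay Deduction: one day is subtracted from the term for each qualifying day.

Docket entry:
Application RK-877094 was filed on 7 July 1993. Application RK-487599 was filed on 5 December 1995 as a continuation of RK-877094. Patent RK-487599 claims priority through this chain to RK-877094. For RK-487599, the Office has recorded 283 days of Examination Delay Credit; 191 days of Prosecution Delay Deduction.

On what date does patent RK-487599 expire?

2016-10-07

Earliest priority filing: 7 July 1993.
Base term: 7 July 1993 + 23 years → 7 July 2016.
Examination Delay Credit: +283 days → 16 April 2017.
Prosecution Delay Deduction: −191 days → 7 October 2016.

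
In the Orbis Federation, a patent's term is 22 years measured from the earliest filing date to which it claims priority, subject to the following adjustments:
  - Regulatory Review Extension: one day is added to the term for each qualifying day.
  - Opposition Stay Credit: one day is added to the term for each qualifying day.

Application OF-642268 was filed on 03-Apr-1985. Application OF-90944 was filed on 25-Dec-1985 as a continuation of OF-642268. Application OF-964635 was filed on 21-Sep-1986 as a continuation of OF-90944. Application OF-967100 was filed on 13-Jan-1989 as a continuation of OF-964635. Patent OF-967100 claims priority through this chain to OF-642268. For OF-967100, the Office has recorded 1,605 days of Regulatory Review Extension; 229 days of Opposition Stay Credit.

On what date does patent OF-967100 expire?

Earliest priority filing: 3 April 1985.
Base term: 3 April 1985 + 22 years → 3 April 2007.
Regulatory Review Extension: +1605 days → 25 August 2011.
Opposition Stay Credit: +229 days → 10 April 2012.

2012-04-10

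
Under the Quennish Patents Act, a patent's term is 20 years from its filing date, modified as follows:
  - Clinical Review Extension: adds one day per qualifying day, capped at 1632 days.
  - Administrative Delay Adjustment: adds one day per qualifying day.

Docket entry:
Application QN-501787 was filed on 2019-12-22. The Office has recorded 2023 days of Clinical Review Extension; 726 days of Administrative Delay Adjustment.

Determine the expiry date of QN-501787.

Base term: filing date + 20 years → 22 December 2039.
Clinical Review Extension: 2023 days claimed exceeds the 1632-day cap, so +1632 days → 10 June 2044.
Administrative Delay Adjustment: +726 days → 6 June 2046.

June 6, 2046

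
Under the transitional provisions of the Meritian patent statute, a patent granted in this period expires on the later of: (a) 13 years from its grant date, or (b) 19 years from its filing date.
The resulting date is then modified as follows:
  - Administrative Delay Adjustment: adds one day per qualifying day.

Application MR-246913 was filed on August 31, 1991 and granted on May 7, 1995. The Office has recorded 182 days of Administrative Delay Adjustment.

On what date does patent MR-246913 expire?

March 1, 2011

(a) grant + 13 years → 7 May 2008.
(b) filing + 19 years → 31 August 2010.
Later of the two: 31 August 2010.
Administrative Delay Adjustment: +182 days → 1 March 2011.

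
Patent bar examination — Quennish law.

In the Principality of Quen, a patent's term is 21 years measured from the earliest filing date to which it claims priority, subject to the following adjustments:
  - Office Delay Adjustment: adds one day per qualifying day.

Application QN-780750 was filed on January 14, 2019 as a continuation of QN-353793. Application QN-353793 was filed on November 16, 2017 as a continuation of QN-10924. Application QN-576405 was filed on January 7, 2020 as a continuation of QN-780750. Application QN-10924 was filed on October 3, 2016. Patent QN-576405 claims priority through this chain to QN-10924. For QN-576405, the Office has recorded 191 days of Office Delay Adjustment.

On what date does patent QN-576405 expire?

April 12, 2038

Earliest priority filing: 3 October 2016.
Base term: 3 October 2016 + 21 years → 3 October 2037.
Office Delay Adjustment: +191 days → 12 April 2038.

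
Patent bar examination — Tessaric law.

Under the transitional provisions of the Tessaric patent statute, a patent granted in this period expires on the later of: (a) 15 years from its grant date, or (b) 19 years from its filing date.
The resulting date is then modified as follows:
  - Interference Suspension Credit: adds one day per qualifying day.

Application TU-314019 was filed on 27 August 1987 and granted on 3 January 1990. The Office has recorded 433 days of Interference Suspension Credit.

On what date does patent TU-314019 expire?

(a) grant + 15 years → 3 January 2005.
(b) filing + 19 years → 27 August 2006.
Later of the two: 27 August 2006.
Interference Suspension Credit: +433 days → 3 November 2007.

November 3, 2007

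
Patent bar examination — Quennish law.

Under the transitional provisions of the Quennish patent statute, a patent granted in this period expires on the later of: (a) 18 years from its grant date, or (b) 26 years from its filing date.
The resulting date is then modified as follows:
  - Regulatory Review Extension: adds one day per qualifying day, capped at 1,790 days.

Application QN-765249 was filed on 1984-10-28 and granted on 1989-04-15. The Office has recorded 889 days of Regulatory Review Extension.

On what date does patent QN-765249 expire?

April 4, 2013

(a) grant + 18 years → 15 April 2007.
(b) filing + 26 years → 28 October 2010.
Later of the two: 28 October 2010.
Regulatory Review Extension: 889 days (within the 1790-day cap) → +889 days → 4 April 2013.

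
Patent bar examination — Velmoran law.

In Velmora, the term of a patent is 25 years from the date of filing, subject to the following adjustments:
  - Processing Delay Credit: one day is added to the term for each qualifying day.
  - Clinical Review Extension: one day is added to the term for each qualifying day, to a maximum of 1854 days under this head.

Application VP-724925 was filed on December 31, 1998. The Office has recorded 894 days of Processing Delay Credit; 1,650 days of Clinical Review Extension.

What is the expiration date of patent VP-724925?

Base term: filing date + 25 years → 31 December 2023.
Processing Delay Credit: +894 days → 12 June 2026.
Clinical Review Extension: 1650 days (within the 1854-day cap) → +1650 days → 18 December 2030.

2030-12-18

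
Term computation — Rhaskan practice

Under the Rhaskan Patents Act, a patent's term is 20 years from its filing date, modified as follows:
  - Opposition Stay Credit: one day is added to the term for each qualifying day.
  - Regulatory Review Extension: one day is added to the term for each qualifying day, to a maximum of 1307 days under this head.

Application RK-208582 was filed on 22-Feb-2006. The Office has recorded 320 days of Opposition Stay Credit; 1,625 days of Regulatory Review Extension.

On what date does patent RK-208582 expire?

2030-08-07

Base term: filing date + 20 years → 22 February 2026.
Opposition Stay Credit: +320 days → 8 January 2027.
Regulatory Review Extension: 1625 days claimed exceeds the 1307-day cap, so +1307 days → 7 August 2030.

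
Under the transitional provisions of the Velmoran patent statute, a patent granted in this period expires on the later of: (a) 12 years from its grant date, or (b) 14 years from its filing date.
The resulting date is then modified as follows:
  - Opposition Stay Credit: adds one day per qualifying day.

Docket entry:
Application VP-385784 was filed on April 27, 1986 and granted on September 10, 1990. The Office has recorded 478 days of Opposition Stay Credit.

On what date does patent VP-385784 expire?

(a) grant + 12 years → 10 September 2002.
(b) filing + 14 years → 27 April 2000.
Later of the two: 10 September 2002.
Opposition Stay Credit: +478 days → 1 January 2004.

January 1, 2004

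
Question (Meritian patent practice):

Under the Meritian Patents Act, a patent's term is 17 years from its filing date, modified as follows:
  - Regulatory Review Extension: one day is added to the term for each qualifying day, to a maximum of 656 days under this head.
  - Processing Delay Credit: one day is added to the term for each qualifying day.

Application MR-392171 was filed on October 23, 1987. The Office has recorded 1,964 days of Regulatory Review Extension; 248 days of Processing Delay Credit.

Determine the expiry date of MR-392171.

April 15, 2007

Base term: filing date + 17 years → 23 October 2004.
Regulatory Review Extension: 1964 days claimed exceeds the 656-day cap, so +656 days → 10 August 2006.
Processing Delay Credit: +248 days → 15 April 2007.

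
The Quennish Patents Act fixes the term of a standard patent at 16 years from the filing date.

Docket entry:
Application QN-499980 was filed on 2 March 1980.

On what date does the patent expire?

Filing date + 16 years → 2 March 1996.

March 2, 1996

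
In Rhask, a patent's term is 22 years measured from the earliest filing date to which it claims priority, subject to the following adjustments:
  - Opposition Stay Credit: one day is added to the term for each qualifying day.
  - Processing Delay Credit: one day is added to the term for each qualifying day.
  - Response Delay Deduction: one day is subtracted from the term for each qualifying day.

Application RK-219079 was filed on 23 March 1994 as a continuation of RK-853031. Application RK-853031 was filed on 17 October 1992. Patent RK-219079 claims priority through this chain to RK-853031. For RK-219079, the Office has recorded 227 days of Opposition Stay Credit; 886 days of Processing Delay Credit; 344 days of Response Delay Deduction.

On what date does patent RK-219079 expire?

2016-11-24

Earliest priority filing: 17 October 1992.
Base term: 17 October 1992 + 22 years → 17 October 2014.
Opposition Stay Credit: +227 days → 1 June 2015.
Processing Delay Credit: +886 days → 3 November 2017.
Response Delay Deduction: −344 days → 24 November 2016.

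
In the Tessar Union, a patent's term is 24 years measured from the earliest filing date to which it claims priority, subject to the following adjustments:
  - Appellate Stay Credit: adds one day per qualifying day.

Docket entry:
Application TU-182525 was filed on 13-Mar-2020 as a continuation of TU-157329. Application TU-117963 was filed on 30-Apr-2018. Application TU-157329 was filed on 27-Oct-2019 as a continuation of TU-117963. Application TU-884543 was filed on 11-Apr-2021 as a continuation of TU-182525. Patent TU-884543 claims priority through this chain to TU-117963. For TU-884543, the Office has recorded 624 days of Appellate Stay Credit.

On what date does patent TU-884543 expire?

Earliest priority filing: 30 April 2018.
Base term: 30 April 2018 + 24 years → 30 April 2042.
Appellate Stay Credit: +624 days → 14 January 2044.

January 14, 2044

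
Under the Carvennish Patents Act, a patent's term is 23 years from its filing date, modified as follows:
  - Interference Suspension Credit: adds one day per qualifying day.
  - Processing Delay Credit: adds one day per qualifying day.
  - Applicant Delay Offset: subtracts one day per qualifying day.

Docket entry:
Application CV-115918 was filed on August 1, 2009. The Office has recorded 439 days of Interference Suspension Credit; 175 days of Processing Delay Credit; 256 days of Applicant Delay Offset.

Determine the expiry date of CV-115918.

Base term: filing date + 23 years → 1 August 2032.
Interference Suspension Credit: +439 days → 14 October 2033.
Processing Delay Credit: +175 days → 7 April 2034.
Applicant Delay Offset: −256 days → 25 July 2033.

July 25, 2033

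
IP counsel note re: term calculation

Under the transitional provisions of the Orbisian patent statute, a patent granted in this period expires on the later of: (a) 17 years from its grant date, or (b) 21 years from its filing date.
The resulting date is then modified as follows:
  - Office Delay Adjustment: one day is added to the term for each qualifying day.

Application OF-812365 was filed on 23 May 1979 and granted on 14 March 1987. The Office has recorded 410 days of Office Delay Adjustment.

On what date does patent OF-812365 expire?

(a) grant + 17 years → 14 March 2004.
(b) filing + 21 years → 23 May 2000.
Later of the two: 14 March 2004.
Office Delay Adjustment: +410 days → 28 April 2005.

2005-04-28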